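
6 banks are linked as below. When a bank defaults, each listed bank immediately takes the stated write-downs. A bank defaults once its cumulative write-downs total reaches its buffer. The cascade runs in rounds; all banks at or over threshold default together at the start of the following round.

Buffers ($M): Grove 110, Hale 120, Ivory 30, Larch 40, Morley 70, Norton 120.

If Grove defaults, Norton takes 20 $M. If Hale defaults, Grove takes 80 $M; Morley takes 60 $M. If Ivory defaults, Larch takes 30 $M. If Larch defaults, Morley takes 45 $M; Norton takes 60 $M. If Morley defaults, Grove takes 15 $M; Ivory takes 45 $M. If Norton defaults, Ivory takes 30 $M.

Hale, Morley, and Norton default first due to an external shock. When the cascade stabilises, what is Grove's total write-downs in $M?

95

Round 1 — Hale, Morley, Norton default (initial).
  Grove: +80+15 → 95 < 110
  Ivory: +45+30 → 75 ≥ 30
Round 2 — Ivory defaults.
  Larch: +30 → 30 < 40
No further defaults.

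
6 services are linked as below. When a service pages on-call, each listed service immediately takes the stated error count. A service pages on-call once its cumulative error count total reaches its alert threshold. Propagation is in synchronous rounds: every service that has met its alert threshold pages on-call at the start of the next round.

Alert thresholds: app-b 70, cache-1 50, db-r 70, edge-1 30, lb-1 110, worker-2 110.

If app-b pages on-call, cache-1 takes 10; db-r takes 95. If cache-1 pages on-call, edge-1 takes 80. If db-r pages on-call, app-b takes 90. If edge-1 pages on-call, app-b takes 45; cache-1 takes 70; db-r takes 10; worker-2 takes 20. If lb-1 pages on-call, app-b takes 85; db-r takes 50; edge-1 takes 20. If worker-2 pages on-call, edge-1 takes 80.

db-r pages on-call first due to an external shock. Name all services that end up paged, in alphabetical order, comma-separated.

app-b, db-r

Round 1 — db-r pages on-call (initial).
  app-b: +90 → 90 ≥ 70
Round 2 — app-b pages on-call.
  cache-1: +10 → 10 < 50
No further pages.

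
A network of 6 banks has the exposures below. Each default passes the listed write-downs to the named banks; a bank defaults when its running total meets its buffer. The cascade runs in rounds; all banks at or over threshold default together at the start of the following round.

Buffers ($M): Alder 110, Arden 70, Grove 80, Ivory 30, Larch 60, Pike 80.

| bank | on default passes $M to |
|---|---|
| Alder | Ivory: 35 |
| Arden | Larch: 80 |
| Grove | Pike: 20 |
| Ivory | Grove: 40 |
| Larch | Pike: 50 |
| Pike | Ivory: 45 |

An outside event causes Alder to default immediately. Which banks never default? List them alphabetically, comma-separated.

Arden, Grove, Larch, Pike

Round 1 — Alder defaults (initial).
  Ivory: +35 → 35 ≥ 30
Round 2 — Ivory defaults.
  Grove: +40 → 40 < 80
No further defaults.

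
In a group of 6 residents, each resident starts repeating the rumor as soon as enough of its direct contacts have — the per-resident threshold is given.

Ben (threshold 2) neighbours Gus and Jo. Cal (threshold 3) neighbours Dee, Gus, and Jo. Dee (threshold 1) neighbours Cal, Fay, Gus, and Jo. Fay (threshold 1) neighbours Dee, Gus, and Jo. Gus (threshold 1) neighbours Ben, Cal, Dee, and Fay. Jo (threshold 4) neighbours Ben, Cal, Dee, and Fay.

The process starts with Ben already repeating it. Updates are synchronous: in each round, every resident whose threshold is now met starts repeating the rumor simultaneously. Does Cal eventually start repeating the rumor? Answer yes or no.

Round 1 — Ben starts repeating the rumor (initial).
Round 2 — checking thresholds:
  Gus: 1 of 4 neighbours ≥ 1, starts repeating the rumor.
  Jo: 1 of 4 neighbours < 4, below threshold.
Round 3 — checking thresholds:
  Cal: 1 of 3 neighbours < 3, below threshold.
  Dee: 1 of 4 neighbours ≥ 1, starts repeating the rumor.
  Fay: 1 of 3 neighbours ≥ 1, starts repeating the rumor.
  Jo: 1 of 4 neighbours < 4, below threshold.
Round 4 — no new spreads; cascade stops.

no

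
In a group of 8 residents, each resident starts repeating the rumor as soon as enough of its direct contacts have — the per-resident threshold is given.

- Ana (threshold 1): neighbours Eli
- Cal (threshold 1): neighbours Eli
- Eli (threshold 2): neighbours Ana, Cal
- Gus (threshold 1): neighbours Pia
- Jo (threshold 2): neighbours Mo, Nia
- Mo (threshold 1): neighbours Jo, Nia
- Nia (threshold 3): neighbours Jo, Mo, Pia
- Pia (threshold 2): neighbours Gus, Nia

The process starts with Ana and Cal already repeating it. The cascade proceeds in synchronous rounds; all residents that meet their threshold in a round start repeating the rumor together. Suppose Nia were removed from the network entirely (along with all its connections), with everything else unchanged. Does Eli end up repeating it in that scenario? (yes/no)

With Nia removed:
Round 1 — Ana, Cal start repeating the rumor (initial).
Round 2 — checking thresholds:
  Eli: 2 of 2 neighbours ≥ 2, starts repeating the rumor.
Round 3 — no new spreads; cascade stops.

yes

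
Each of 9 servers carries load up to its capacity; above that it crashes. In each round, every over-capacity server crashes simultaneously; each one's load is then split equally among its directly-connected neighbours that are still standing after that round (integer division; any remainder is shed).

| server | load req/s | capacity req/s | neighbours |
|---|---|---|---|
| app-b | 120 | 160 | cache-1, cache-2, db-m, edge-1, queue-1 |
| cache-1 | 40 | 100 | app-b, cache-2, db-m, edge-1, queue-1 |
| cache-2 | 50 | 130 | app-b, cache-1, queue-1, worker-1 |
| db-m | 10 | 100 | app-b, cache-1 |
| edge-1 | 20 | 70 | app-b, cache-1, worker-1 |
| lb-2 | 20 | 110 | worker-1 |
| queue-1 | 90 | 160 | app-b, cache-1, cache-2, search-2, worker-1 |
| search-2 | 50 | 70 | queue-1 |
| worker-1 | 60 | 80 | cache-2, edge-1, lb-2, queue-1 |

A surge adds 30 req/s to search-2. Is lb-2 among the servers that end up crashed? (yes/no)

Round 1 — search-2 at 80 > 70. search-2 crashes.
  search-2 sheds 80 req/s to queue-1: 80 each.
    queue-1: 90+80 = 170 > 160
Round 2 — queue-1 crashes.
  queue-1 sheds 170 req/s to app-b, cache-1, cache-2, worker-1: 42 each (2 lost).
    app-b: 120+42 = 162 > 160
    cache-1: 40+42 = 82 ≤ 100
    cache-2: 50+42 = 92 ≤ 130
    worker-1: 60+42 = 102 > 80
Round 3 — app-b, worker-1 crash.
  app-b sheds 162 req/s to cache-1, cache-2, db-m, edge-1: 40 each (2 lost).
    cache-1: 82+40 = 122 > 100
    cache-2: 92+40 = 132 > 130
    db-m: 10+40 = 50 ≤ 100
    edge-1: 20+40 = 60 ≤ 70
  worker-1 sheds 102 req/s to cache-2, edge-1, lb-2: 34 each.
    cache-2: 132+34 = 166 > 130
    edge-1: 60+34 = 94 > 70
    lb-2: 20+34 = 54 ≤ 110
Round 4 — cache-1, cache-2, edge-1 crash.
  cache-1 sheds 122 req/s to db-m: 122 each.
    db-m: 50+122 = 172 > 100
  cache-2 sheds 166 req/s: no online neighbours, lost.
  edge-1 sheds 94 req/s: no online neighbours, lost.
Round 5 — db-m crashes.
  db-m sheds 172 req/s: no online neighbours, lost.
No further crashes.

no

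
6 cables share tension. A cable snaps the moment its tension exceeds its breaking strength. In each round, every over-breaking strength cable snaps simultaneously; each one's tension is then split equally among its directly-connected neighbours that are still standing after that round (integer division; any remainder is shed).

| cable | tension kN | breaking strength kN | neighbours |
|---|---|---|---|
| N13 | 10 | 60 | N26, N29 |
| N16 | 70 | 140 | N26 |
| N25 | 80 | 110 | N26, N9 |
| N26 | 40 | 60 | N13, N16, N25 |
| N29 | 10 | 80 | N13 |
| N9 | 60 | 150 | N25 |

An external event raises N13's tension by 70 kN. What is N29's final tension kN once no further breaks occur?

50

Round 1 — N13 at 80 > 60. N13 snaps.
  N13 sheds 80 kN to N26, N29: 40 each.
    N26: 40+40 = 80 > 60
    N29: 10+40 = 50 ≤ 80
Round 2 — N26 snaps.
  N26 sheds 80 kN to N16, N25: 40 each.
    N16: 70+40 = 110 ≤ 140
    N25: 80+40 = 120 > 110
Round 3 — N25 snaps.
  N25 sheds 120 kN to N9: 120 each.
    N9: 60+120 = 180 > 150
Round 4 — N9 snaps.
  N9 sheds 180 kN: no online neighbours, lost.
No further breaks.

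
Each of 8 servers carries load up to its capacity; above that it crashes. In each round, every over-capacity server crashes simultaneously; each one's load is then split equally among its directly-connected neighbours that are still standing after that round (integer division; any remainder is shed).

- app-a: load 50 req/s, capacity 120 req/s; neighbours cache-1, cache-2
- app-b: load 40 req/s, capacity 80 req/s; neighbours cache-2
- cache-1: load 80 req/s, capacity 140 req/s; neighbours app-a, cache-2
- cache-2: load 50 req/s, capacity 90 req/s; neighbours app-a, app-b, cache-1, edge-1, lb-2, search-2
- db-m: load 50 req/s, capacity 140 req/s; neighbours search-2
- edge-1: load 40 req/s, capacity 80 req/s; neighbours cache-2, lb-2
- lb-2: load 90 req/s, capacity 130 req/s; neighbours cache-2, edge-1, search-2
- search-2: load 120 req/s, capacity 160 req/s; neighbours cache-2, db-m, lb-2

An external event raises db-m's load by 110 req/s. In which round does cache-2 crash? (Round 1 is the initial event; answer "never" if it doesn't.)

Round 1 — db-m at 160 > 140. db-m crashes.
  db-m sheds 160 req/s to search-2: 160 each.
    search-2: 120+160 = 280 > 160
Round 2 — search-2 crashes.
  search-2 sheds 280 req/s to cache-2, lb-2: 140 each.
    cache-2: 50+140 = 190 > 90
    lb-2: 90+140 = 230 > 130
Round 3 — cache-2, lb-2 crash.
  cache-2 sheds 190 req/s to app-a, app-b, cache-1, edge-1: 47 each (2 lost).
    app-a: 50+47 = 97 ≤ 120
    app-b: 40+47 = 87 > 80
    cache-1: 80+47 = 127 ≤ 140
    edge-1: 40+47 = 87 > 80
  lb-2 sheds 230 req/s to edge-1: 230 each.
    edge-1: 87+230 = 317 > 80
Round 4 — app-b, edge-1 crash.
  app-b sheds 87 req/s: no online neighbours, lost.
  edge-1 sheds 317 req/s: no online neighbours, lost.
No further crashes.

3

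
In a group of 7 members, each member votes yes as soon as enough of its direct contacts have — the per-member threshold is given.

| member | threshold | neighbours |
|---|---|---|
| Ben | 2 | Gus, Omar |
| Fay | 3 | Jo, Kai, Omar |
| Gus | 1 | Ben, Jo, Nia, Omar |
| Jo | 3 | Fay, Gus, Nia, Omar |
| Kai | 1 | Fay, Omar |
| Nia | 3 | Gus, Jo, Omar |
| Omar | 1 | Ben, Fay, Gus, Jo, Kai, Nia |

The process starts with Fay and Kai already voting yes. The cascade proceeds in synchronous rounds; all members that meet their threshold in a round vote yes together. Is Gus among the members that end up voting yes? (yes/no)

yes

Round 1 — Fay, Kai vote yes (initial).
Round 2 — checking thresholds:
  Jo: 1 of 4 neighbours < 3, holds.
  Omar: 2 of 6 neighbours ≥ 1, votes yes.
Round 3 — checking thresholds:
  Ben: 1 of 2 neighbours < 2, holds.
  Gus: 1 of 4 neighbours ≥ 1, votes yes.
  Jo: 2 of 4 neighbours < 3, holds.
  Nia: 1 of 3 neighbours < 3, holds.
Round 4 — checking thresholds:
  Ben: 2 of 2 neighbours ≥ 2, votes yes.
  Jo: 3 of 4 neighbours ≥ 3, votes yes.
  Nia: 2 of 3 neighbours < 3, holds.
Round 5 — checking thresholds:
  Nia: 3 of 3 neighbours ≥ 3, votes yes.
Round 6 — no new yes votes; cascade stops.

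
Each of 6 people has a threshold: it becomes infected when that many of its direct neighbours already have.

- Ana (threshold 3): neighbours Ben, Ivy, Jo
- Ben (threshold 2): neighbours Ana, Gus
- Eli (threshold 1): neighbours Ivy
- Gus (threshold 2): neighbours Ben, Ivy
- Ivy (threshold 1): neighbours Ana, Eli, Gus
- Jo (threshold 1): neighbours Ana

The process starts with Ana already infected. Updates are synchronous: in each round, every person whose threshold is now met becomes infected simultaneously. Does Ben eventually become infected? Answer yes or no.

no

Round 1 — Ana becomes infected (initial).
Round 2 — checking thresholds:
  Ben: 1 of 2 neighbours < 2, below threshold.
  Ivy: 1 of 3 neighbours ≥ 1, becomes infected.
  Jo: 1 of 1 neighbours ≥ 1, becomes infected.
Round 3 — checking thresholds:
  Ben: 1 of 2 neighbours < 2, below threshold.
  Eli: 1 of 1 neighbours ≥ 1, becomes infected.
  Gus: 1 of 2 neighbours < 2, below threshold.
Round 4 — no new infections; cascade stops.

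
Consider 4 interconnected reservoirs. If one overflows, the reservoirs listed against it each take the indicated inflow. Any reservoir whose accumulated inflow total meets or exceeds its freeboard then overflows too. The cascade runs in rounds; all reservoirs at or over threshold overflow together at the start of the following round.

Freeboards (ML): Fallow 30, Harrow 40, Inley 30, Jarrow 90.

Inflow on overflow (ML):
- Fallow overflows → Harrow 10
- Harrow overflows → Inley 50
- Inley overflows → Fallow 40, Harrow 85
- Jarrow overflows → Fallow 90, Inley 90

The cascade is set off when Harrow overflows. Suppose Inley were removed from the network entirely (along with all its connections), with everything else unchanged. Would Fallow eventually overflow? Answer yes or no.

no

With Inley removed:
Round 1 — Harrow overflows (initial).
No further overflows.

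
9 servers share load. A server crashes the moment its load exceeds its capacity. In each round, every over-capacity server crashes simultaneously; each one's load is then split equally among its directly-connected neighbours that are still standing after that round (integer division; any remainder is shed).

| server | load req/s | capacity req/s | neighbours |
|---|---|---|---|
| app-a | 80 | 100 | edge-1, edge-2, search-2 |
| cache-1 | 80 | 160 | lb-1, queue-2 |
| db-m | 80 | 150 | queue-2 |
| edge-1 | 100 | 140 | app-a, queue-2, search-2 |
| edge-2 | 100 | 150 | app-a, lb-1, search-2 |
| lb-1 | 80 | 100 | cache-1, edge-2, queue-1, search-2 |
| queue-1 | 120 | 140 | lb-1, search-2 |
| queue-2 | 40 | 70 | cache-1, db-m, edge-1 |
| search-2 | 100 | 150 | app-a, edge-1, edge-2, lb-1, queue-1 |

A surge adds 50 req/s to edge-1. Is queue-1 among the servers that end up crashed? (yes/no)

yes

Round 1 — edge-1 at 150 > 140. edge-1 crashes.
  edge-1 sheds 150 req/s to app-a, queue-2, search-2: 50 each.
    app-a: 80+50 = 130 > 100
    queue-2: 40+50 = 90 > 70
    search-2: 100+50 = 150 ≤ 150
Round 2 — app-a, queue-2 crash.
  app-a sheds 130 req/s to edge-2, search-2: 65 each.
    edge-2: 100+65 = 165 > 150
    search-2: 150+65 = 215 > 150
  queue-2 sheds 90 req/s to cache-1, db-m: 45 each.
    cache-1: 80+45 = 125 ≤ 160
    db-m: 80+45 = 125 ≤ 150
Round 3 — edge-2, search-2 crash.
  edge-2 sheds 165 req/s to lb-1: 165 each.
    lb-1: 80+165 = 245 > 100
  search-2 sheds 215 req/s to lb-1, queue-1: 107 each (1 lost).
    lb-1: 245+107 = 352 > 100
    queue-1: 120+107 = 227 > 140
Round 4 — lb-1, queue-1 crash.
  lb-1 sheds 352 req/s to cache-1: 352 each.
    cache-1: 125+352 = 477 > 160
  queue-1 sheds 227 req/s: no online neighbours, lost.
Round 5 — cache-1 crashes.
  cache-1 sheds 477 req/s: no online neighbours, lost.
No further crashes.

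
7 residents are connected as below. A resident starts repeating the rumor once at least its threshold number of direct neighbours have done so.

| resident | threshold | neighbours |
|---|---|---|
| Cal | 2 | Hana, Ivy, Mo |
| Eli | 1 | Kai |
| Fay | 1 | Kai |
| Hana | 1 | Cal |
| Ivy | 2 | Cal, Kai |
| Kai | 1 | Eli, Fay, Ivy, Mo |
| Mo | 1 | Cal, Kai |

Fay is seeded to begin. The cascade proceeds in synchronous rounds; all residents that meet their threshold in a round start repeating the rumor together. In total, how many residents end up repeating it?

4

Round 1 — Fay starts repeating the rumor (initial).
Round 2 — checking thresholds:
  Kai: 1 of 4 neighbours ≥ 1, starts repeating the rumor.
Round 3 — checking thresholds:
  Eli: 1 of 1 neighbours ≥ 1, starts repeating the rumor.
  Ivy: 1 of 2 neighbours < 2, not yet.
  Mo: 1 of 2 neighbours ≥ 1, starts repeating the rumor.
Round 4 — no new spreads; cascade stops.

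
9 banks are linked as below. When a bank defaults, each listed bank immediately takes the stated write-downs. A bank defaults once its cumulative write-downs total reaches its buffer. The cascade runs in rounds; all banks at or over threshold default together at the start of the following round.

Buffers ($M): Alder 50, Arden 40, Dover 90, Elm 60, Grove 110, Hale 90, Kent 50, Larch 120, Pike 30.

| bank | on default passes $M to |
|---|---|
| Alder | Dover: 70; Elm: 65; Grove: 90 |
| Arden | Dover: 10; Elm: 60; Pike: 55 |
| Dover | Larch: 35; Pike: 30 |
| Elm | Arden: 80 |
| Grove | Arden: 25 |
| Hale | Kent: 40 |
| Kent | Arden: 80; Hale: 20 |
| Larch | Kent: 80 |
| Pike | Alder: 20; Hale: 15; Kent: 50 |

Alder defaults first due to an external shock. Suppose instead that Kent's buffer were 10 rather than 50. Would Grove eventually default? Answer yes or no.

With Kent's buffer at 10:
Round 1 — Alder defaults (initial).
  Dover: +70 → 70 < 90
  Elm: +65 → 65 ≥ 60
  Grove: +90 → 90 < 110
Round 2 — Elm defaults.
  Arden: +80 → 80 ≥ 40
Round 3 — Arden defaults.
  Dover: +10 → 80 < 90
  Pike: +55 → 55 ≥ 30
Round 4 — Pike defaults.
  Hale: +15 → 15 < 90
  Kent: +50 → 50 ≥ 10
Round 5 — Kent defaults.
  Hale: +20 → 35 < 90
No further defaults.

no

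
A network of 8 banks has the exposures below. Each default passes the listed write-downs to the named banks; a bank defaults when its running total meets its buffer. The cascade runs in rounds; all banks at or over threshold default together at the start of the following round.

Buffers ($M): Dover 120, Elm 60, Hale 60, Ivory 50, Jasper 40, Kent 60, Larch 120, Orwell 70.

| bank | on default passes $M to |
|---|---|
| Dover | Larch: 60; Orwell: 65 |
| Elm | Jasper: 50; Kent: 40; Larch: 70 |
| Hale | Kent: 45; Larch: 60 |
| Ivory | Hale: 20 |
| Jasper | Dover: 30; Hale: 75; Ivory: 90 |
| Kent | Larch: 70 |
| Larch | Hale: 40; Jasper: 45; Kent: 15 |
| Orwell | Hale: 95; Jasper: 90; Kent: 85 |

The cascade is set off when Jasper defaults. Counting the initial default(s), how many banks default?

3

Round 1 — Jasper defaults (initial).
  Dover: +30 → 30 < 120
  Hale: +75 → 75 ≥ 60
  Ivory: +90 → 90 ≥ 50
Round 2 — Hale, Ivory default.
  Kent: +45 → 45 < 60
  Larch: +60 → 60 < 120
No further defaults.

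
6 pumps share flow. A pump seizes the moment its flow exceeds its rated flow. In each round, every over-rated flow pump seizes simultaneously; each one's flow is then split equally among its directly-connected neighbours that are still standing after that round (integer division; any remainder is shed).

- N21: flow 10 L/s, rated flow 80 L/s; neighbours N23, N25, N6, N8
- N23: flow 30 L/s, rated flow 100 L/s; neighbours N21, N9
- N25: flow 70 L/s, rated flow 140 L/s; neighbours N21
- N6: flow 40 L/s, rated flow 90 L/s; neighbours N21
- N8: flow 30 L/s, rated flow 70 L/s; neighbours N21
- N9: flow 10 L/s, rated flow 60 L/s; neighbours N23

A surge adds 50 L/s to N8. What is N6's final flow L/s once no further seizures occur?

Round 1 — N8 at 80 > 70. N8 seizes.
  N8 sheds 80 L/s to N21: 80 each.
    N21: 10+80 = 90 > 80
Round 2 — N21 seizes.
  N21 sheds 90 L/s to N23, N25, N6: 30 each.
    N23: 30+30 = 60 ≤ 100
    N25: 70+30 = 100 ≤ 140
    N6: 40+30 = 70 ≤ 90
No further seizures.

70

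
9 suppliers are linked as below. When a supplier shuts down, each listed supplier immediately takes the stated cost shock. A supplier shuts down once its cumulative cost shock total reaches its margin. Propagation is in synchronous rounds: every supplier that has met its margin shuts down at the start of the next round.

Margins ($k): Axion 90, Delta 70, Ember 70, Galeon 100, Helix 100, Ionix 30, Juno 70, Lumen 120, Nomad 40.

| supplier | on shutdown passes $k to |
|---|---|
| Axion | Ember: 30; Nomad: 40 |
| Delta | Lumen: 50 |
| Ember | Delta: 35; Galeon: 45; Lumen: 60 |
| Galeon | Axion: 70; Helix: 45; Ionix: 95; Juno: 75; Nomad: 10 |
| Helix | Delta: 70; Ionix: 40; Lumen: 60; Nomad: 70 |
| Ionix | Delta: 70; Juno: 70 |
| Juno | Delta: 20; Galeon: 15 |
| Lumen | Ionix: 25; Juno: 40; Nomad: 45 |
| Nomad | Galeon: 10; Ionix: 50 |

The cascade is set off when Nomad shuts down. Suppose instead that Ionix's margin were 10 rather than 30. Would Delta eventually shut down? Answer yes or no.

yes

With Ionix's margin at 10:
Round 1 — Nomad shuts down (initial).
  Galeon: +10 → 10 < 100
  Ionix: +50 → 50 ≥ 10
Round 2 — Ionix shuts down.
  Delta: +70 → 70 ≥ 70
  Juno: +70 → 70 ≥ 70
Round 3 — Delta, Juno shut down.
  Galeon: +15 → 25 < 100
  Lumen: +50 → 50 < 120
No further shutdowns.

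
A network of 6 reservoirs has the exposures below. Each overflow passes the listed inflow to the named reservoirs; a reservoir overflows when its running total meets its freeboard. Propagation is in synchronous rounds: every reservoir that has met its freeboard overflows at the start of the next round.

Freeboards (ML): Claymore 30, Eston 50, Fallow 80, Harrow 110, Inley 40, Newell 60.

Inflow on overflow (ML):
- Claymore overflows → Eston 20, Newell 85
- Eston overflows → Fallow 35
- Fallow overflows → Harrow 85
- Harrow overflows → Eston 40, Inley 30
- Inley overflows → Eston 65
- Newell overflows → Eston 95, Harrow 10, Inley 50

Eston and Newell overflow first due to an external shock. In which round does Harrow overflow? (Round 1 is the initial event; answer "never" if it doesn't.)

Round 1 — Eston, Newell overflow (initial).
  Fallow: +35 → 35 < 80
  Harrow: +10 → 10 < 110
  Inley: +50 → 50 ≥ 40
Round 2 — Inley overflows.
No further overflows.

never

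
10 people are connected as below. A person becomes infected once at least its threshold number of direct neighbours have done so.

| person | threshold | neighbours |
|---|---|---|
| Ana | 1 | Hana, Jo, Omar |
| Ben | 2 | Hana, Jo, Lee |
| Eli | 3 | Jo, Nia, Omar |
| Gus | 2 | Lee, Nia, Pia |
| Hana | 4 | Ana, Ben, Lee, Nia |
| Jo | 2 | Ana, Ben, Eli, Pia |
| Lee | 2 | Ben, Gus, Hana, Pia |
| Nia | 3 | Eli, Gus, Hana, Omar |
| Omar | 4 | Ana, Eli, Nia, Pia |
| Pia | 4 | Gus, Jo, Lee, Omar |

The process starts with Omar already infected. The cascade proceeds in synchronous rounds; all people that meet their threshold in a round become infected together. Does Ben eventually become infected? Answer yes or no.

no

Round 1 — Omar becomes infected (initial).
Round 2 — checking thresholds:
  Ana: 1 of 3 neighbours ≥ 1, becomes infected.
  Eli: 1 of 3 neighbours < 3, not yet.
  Nia: 1 of 4 neighbours < 3, not yet.
  Pia: 1 of 4 neighbours < 4, not yet.
Round 3 — no new infections; cascade stops.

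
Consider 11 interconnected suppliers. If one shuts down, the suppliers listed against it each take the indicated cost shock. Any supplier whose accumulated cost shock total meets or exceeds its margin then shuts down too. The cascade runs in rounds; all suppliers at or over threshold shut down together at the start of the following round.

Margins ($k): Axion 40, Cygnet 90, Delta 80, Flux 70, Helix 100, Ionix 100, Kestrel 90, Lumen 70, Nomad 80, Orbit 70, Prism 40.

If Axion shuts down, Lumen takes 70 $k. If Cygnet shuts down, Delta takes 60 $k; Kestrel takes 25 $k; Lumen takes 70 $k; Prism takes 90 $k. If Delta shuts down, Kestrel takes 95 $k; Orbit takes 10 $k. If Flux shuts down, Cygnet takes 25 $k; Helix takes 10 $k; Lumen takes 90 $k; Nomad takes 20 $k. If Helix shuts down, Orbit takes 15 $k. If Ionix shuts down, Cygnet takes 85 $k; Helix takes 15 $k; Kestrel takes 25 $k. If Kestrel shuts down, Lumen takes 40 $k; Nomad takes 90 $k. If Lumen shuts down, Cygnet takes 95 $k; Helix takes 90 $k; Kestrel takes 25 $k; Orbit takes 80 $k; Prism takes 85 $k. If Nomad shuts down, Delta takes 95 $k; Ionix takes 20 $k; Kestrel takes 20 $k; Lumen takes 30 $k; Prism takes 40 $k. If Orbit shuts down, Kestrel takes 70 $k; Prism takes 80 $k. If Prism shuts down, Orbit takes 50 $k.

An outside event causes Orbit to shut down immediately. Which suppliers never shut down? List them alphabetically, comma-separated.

Round 1 — Orbit shuts down (initial).
  Kestrel: +70 → 70 < 90
  Prism: +80 → 80 ≥ 40
Round 2 — Prism shuts down.
No further shutdowns.

Axion, Cygnet, Delta, Flux, Helix, Ionix, Kestrel, Lumen, Nomad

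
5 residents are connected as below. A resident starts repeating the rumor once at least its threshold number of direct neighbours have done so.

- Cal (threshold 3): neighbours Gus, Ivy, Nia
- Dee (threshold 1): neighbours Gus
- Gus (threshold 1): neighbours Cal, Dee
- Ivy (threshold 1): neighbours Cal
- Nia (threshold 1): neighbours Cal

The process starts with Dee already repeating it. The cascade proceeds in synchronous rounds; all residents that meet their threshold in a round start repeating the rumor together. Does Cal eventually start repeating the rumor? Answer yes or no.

no

Round 1 — Dee starts repeating the rumor (initial).
Round 2 — checking thresholds:
  Gus: 1 of 2 neighbours ≥ 1, starts repeating the rumor.
Round 3 — no new spreads; cascade stops.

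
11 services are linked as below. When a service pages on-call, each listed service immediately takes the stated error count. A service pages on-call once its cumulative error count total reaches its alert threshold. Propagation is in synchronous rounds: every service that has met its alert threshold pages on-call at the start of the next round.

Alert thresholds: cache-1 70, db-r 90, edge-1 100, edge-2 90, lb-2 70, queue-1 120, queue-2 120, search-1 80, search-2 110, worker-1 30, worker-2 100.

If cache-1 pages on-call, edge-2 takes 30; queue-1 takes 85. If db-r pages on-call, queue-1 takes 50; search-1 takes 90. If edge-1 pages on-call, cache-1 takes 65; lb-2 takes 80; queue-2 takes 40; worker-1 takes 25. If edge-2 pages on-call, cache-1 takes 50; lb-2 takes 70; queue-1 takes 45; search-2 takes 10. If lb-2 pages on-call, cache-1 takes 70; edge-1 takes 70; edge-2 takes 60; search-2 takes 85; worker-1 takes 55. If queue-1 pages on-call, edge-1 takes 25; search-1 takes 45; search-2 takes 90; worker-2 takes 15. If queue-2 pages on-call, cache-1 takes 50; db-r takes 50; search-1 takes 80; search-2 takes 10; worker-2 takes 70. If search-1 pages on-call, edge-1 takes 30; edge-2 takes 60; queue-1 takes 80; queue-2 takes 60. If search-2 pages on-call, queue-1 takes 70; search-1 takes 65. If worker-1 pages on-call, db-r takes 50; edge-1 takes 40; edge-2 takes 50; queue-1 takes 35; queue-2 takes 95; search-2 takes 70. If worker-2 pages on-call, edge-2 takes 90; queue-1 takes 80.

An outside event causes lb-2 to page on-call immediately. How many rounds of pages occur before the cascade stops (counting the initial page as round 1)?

Round 1 — lb-2 pages on-call (initial).
  cache-1: +70 → 70 ≥ 70
  edge-1: +70 → 70 < 100
  edge-2: +60 → 60 < 90
  search-2: +85 → 85 < 110
  worker-1: +55 → 55 ≥ 30
Round 2 — cache-1, worker-1 page on-call.
  db-r: +50 → 50 < 90
  edge-1: +40 → 110 ≥ 100
  edge-2: +30+50 → 140 ≥ 90
  queue-1: +85+35 → 120 ≥ 120
  queue-2: +95 → 95 < 120
  search-2: +70 → 155 ≥ 110
Round 3 — edge-1, edge-2, queue-1, search-2 page on-call.
  queue-2: +40 → 135 ≥ 120
  search-1: +45+65 → 110 ≥ 80
  worker-2: +15 → 15 < 100
Round 4 — queue-2, search-1 page on-call.
  db-r: +50 → 100 ≥ 90
  worker-2: +70 → 85 < 100
Round 5 — db-r pages on-call.
No further pages.

5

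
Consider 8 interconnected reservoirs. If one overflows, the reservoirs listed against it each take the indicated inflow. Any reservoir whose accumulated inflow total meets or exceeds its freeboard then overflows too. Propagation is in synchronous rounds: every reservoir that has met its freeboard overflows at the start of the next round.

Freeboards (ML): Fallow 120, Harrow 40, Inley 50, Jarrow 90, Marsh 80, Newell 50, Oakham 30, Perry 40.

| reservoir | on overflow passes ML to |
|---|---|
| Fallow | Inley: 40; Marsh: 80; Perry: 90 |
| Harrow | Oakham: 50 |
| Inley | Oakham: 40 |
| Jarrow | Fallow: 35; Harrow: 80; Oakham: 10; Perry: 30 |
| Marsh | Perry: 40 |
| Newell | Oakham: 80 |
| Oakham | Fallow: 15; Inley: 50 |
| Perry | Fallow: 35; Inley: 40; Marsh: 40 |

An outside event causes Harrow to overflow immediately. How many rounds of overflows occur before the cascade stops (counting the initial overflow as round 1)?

3

Round 1 — Harrow overflows (initial).
  Oakham: +50 → 50 ≥ 30
Round 2 — Oakham overflows.
  Fallow: +15 → 15 < 120
  Inley: +50 → 50 ≥ 50
Round 3 — Inley overflows.
No further overflows.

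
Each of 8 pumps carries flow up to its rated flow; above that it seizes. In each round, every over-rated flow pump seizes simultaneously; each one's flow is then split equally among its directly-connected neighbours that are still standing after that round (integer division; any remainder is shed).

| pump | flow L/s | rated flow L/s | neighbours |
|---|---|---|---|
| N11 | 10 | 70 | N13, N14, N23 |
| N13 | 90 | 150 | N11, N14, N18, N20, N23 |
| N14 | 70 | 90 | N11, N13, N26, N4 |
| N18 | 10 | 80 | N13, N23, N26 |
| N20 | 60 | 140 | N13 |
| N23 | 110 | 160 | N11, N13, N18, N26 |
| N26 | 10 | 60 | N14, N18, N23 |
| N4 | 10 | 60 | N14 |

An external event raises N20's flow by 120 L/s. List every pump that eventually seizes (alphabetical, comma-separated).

Round 1 — N20 at 180 > 140. N20 seizes.
  N20 sheds 180 L/s to N13: 180 each.
    N13: 90+180 = 270 > 150
Round 2 — N13 seizes.
  N13 sheds 270 L/s to N11, N14, N18, N23: 67 each (2 lost).
    N11: 10+67 = 77 > 70
    N14: 70+67 = 137 > 90
    N18: 10+67 = 77 ≤ 80
    N23: 110+67 = 177 > 160
Round 3 — N11, N14, N23 seize.
  N11 sheds 77 L/s: no online neighbours, lost.
  N14 sheds 137 L/s to N26, N4: 68 each (1 lost).
    N26: 10+68 = 78 > 60
    N4: 10+68 = 78 > 60
  N23 sheds 177 L/s to N18, N26: 88 each (1 lost).
    N18: 77+88 = 165 > 80
    N26: 78+88 = 166 > 60
Round 4 — N18, N26, N4 seize.
  N18 sheds 165 L/s: no online neighbours, lost.
  N26 sheds 166 L/s: no online neighbours, lost.
  N4 sheds 78 L/s: no online neighbours, lost.
No further seizures.

N11, N13, N14, N18, N20, N23, N26, N4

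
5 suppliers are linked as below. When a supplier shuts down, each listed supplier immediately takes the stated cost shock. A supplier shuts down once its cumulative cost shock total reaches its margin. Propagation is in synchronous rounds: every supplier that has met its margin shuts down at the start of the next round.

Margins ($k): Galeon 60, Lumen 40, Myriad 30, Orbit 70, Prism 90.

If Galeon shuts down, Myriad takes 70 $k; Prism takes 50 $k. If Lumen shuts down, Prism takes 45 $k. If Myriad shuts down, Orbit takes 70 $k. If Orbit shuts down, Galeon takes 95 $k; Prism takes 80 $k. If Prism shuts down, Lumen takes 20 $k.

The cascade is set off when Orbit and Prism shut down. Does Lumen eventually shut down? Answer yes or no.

no

Round 1 — Orbit, Prism shut down (initial).
  Galeon: +95 → 95 ≥ 60
  Lumen: +20 → 20 < 40
Round 2 — Galeon shuts down.
  Myriad: +70 → 70 ≥ 30
Round 3 — Myriad shuts down.
No further shutdowns.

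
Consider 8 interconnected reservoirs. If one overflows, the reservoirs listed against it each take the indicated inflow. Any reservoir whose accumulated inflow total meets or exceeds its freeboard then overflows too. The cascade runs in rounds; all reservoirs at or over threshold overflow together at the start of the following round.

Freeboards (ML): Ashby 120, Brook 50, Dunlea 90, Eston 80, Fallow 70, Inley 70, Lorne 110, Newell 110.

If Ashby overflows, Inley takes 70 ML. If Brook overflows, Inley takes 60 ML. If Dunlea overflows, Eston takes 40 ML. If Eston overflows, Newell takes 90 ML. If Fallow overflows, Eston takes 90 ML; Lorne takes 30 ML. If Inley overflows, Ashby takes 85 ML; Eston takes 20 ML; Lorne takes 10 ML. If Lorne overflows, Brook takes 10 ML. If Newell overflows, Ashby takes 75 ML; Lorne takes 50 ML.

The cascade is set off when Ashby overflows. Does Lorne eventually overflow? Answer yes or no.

no

Round 1 — Ashby overflows (initial).
  Inley: +70 → 70 ≥ 70
Round 2 — Inley overflows.
  Eston: +20 → 20 < 80
  Lorne: +10 → 10 < 110
No further overflows.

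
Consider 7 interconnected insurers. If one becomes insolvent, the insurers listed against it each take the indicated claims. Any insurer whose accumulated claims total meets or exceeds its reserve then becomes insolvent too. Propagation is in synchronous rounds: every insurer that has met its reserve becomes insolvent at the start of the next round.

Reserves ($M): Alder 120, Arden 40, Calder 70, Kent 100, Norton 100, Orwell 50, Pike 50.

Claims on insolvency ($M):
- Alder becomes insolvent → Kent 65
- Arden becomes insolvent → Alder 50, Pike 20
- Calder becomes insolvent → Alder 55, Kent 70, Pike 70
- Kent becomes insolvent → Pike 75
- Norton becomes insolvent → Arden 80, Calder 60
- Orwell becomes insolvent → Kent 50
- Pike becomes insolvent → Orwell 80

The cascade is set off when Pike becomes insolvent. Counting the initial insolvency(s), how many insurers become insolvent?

Round 1 — Pike becomes insolvent (initial).
  Orwell: +80 → 80 ≥ 50
Round 2 — Orwell becomes insolvent.
  Kent: +50 → 50 < 100
No further insolvencies.

2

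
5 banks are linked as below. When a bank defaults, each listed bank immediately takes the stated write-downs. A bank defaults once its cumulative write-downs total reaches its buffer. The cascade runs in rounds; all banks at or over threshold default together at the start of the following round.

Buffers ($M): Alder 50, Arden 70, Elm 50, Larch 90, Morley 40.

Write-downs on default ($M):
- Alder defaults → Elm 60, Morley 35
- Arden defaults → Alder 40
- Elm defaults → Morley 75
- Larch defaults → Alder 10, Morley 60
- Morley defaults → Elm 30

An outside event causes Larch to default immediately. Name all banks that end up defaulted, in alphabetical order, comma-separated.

Round 1 — Larch defaults (initial).
  Alder: +10 → 10 < 50
  Morley: +60 → 60 ≥ 40
Round 2 — Morley defaults.
  Elm: +30 → 30 < 50
No further defaults.

Larch, Morley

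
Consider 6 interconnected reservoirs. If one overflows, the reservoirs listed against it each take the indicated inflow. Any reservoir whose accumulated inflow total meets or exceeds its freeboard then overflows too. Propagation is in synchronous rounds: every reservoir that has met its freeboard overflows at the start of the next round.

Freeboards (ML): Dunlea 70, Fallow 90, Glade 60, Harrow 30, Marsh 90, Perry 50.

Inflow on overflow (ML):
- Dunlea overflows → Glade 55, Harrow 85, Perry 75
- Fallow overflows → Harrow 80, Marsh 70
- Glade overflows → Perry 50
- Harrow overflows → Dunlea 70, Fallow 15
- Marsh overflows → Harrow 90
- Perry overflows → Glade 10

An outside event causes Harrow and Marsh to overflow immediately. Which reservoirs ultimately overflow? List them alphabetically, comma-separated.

Dunlea, Glade, Harrow, Marsh, Perry

Round 1 — Harrow, Marsh overflow (initial).
  Dunlea: +70 → 70 ≥ 70
  Fallow: +15 → 15 < 90
Round 2 — Dunlea overflows.
  Glade: +55 → 55 < 60
  Perry: +75 → 75 ≥ 50
Round 3 — Perry overflows.
  Glade: +10 → 65 ≥ 60
Round 4 — Glade overflows.
No further overflows.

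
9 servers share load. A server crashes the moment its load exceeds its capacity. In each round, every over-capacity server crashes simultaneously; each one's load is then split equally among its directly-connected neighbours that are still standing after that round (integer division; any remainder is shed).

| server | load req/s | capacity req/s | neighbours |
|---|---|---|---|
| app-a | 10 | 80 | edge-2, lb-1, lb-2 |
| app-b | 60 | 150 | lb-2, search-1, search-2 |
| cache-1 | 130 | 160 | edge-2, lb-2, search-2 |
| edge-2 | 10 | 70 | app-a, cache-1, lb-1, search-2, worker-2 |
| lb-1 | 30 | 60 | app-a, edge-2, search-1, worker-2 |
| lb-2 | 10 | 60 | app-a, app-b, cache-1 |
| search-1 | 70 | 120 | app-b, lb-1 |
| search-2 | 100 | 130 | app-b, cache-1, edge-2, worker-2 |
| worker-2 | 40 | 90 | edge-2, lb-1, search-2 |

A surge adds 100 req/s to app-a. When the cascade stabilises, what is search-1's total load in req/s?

92

Round 1 — app-a at 110 > 80. app-a crashes.
  app-a sheds 110 req/s to edge-2, lb-1, lb-2: 36 each (2 lost).
    edge-2: 10+36 = 46 ≤ 70
    lb-1: 30+36 = 66 > 60
    lb-2: 10+36 = 46 ≤ 60
Round 2 — lb-1 crashes.
  lb-1 sheds 66 req/s to edge-2, search-1, worker-2: 22 each.
    edge-2: 46+22 = 68 ≤ 70
    search-1: 70+22 = 92 ≤ 120
    worker-2: 40+22 = 62 ≤ 90
No further crashes.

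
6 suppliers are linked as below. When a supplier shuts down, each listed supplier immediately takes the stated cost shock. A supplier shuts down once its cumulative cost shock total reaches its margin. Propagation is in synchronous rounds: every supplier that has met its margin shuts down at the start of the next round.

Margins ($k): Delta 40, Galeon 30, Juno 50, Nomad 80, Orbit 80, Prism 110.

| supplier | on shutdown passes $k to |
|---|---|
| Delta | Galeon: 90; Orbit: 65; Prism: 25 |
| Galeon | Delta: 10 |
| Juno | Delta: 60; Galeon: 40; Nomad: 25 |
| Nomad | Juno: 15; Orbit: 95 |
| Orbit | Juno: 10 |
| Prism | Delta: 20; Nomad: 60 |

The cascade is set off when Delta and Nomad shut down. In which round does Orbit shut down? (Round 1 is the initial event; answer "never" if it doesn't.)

Round 1 — Delta, Nomad shut down (initial).
  Galeon: +90 → 90 ≥ 30
  Juno: +15 → 15 < 50
  Orbit: +65+95 → 160 ≥ 80
  Prism: +25 → 25 < 110
Round 2 — Galeon, Orbit shut down.
  Juno: +10 → 25 < 50
No further shutdowns.

2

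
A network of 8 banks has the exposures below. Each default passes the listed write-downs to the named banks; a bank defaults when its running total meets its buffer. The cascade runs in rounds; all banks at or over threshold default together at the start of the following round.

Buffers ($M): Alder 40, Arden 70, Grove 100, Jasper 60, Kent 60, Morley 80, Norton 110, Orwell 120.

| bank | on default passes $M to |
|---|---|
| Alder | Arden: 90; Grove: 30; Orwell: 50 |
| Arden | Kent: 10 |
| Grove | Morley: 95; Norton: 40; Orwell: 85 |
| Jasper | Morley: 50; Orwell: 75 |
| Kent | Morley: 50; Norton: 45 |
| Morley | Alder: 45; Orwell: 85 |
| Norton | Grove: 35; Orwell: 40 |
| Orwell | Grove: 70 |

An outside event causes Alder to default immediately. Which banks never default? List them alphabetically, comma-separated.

Grove, Jasper, Kent, Morley, Norton, Orwell

Round 1 — Alder defaults (initial).
  Arden: +90 → 90 ≥ 70
  Grove: +30 → 30 < 100
  Orwell: +50 → 50 < 120
Round 2 — Arden defaults.
  Kent: +10 → 10 < 60
No further defaults.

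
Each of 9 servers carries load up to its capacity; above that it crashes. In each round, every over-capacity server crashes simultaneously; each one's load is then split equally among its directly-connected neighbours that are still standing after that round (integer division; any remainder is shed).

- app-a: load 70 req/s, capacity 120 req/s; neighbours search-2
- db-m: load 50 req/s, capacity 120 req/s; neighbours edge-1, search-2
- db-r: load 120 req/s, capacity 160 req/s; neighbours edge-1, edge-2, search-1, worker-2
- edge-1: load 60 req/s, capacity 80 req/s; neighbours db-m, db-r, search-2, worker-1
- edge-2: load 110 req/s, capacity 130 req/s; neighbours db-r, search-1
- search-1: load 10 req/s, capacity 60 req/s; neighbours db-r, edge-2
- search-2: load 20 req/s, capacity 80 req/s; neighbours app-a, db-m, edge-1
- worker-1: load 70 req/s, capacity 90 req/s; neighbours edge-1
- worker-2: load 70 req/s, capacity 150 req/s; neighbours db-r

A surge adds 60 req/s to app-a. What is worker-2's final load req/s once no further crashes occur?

Round 1 — app-a at 130 > 120. app-a crashes.
  app-a sheds 130 req/s to search-2: 130 each.
    search-2: 20+130 = 150 > 80
Round 2 — search-2 crashes.
  search-2 sheds 150 req/s to db-m, edge-1: 75 each.
    db-m: 50+75 = 125 > 120
    edge-1: 60+75 = 135 > 80
Round 3 — db-m, edge-1 crash.
  db-m sheds 125 req/s: no online neighbours, lost.
  edge-1 sheds 135 req/s to db-r, worker-1: 67 each (1 lost).
    db-r: 120+67 = 187 > 160
    worker-1: 70+67 = 137 > 90
Round 4 — db-r, worker-1 crash.
  db-r sheds 187 req/s to edge-2, search-1, worker-2: 62 each (1 lost).
    edge-2: 110+62 = 172 > 130
    search-1: 10+62 = 72 > 60
    worker-2: 70+62 = 132 ≤ 150
  worker-1 sheds 137 req/s: no online neighbours, lost.
Round 5 — edge-2, search-1 crash.
  edge-2 sheds 172 req/s: no online neighbours, lost.
  search-1 sheds 72 req/s: no online neighbours, lost.
No further crashes.

132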